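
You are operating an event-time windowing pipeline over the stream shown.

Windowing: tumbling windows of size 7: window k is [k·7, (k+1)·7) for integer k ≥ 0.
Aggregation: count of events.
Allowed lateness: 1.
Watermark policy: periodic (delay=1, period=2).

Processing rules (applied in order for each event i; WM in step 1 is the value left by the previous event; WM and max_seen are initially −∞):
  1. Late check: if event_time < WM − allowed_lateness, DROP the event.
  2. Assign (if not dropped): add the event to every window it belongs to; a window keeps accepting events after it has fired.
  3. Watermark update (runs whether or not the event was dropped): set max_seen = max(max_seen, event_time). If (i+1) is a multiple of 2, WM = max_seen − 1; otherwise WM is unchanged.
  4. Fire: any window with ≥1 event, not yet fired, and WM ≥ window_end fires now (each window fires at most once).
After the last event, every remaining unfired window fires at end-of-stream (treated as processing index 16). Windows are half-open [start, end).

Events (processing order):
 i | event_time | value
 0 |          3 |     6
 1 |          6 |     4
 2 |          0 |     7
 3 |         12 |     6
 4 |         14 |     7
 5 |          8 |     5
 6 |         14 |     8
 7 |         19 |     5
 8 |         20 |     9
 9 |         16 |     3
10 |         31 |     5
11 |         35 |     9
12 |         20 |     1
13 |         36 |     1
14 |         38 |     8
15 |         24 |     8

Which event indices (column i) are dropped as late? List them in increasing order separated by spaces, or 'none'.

2 5 9 12 15

i=0 t=3 v=6: → [0,7); WM=−∞
i=1 t=6 v=4: → [0,7); WM=5
i=2 t=0 v=7: DROP (t<5-1); WM=5
i=3 t=12 v=6: → [7,14); WM=11; [0,7) fires=2
i=4 t=14 v=7: → [14,21); WM=11
i=5 t=8 v=5: DROP (t<11-1); WM=13
i=6 t=14 v=8: → [14,21); WM=13
i=7 t=19 v=5: → [14,21); WM=18; [7,14) fires=1
i=8 t=20 v=9: → [14,21); WM=18
i=9 t=16 v=3: DROP (t<18-1); WM=19
i=10 t=31 v=5: → [28,35); WM=19
i=11 t=35 v=9: → [35,42); WM=34; [14,21) fires=4
i=12 t=20 v=1: DROP (t<34-1); WM=34
i=13 t=36 v=1: → [35,42); WM=35; [28,35) fires=1
i=14 t=38 v=8: → [35,42); WM=35
i=15 t=24 v=8: DROP (t<35-1); WM=37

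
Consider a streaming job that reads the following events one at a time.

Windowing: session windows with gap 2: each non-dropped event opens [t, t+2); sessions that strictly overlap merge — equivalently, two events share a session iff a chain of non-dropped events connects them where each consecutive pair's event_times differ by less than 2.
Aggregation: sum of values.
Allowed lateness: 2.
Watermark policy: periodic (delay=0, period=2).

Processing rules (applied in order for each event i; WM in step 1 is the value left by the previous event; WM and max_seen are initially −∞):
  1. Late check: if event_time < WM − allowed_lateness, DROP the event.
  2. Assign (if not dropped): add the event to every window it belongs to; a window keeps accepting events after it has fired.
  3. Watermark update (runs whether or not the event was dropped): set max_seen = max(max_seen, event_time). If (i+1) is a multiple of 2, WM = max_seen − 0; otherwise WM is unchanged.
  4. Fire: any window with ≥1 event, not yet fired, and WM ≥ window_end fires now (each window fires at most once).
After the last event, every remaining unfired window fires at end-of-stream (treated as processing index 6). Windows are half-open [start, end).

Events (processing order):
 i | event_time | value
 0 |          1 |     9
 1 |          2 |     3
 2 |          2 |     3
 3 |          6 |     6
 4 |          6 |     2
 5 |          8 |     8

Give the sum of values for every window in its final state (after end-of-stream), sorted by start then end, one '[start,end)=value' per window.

[1,4)=15 [6,8)=8 [8,10)=8

i=0 t=1 v=9: → [1,3); WM=−∞
i=1 t=2 v=3: → [1,4); WM=2
i=2 t=2 v=3: → [1,4); WM=2
i=3 t=6 v=6: → [6,8); WM=6
i=4 t=6 v=2: → [6,8); WM=6
i=5 t=8 v=8: → [8,10); WM=8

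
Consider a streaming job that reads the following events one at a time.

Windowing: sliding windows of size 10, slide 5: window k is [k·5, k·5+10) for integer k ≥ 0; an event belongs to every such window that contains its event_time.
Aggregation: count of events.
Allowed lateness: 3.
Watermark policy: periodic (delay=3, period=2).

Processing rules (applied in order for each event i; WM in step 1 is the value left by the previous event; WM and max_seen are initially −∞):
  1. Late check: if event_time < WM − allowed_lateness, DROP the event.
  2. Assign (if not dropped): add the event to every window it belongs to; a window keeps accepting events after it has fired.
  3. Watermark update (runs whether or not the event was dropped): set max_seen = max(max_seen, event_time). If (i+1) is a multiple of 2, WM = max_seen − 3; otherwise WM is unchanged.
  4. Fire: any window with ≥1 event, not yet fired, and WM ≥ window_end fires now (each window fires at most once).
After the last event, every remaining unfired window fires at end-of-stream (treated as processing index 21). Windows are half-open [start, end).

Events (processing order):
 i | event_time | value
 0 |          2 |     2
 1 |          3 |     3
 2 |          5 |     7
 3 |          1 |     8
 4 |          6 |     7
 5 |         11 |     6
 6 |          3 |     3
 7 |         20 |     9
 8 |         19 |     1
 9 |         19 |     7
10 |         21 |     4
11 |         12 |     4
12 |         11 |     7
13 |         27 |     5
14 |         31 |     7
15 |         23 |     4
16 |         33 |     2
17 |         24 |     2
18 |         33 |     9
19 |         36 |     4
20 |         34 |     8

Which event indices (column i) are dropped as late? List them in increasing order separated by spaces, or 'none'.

6 11 12 17

i=0 t=2 v=2: → [0,10); WM=−∞
i=1 t=3 v=3: → [0,10); WM=0
i=2 t=5 v=7: → [5,15),[0,10); WM=0
i=3 t=1 v=8: → [0,10); WM=2
i=4 t=6 v=7: → [5,15),[0,10); WM=2
i=5 t=11 v=6: → [10,20),[5,15); WM=8
i=6 t=3 v=3: DROP (t<8-3); WM=8
i=7 t=20 v=9: → [20,30),[15,25); WM=17; [0,10) fires=5 [5,15) fires=3
i=8 t=19 v=1: → [15,25),[10,20); WM=17
i=9 t=19 v=7: → [15,25),[10,20); WM=17
i=10 t=21 v=4: → [20,30),[15,25); WM=17
i=11 t=12 v=4: DROP (t<17-3); WM=18
i=12 t=11 v=7: DROP (t<18-3); WM=18
i=13 t=27 v=5: → [25,35),[20,30); WM=24; [10,20) fires=3
i=14 t=31 v=7: → [30,40),[25,35); WM=24
i=15 t=23 v=4: → [20,30),[15,25); WM=28; [15,25) fires=5
i=16 t=33 v=2: → [30,40),[25,35); WM=28
i=17 t=24 v=2: DROP (t<28-3); WM=30; [20,30) fires=4
i=18 t=33 v=9: → [30,40),[25,35); WM=30
i=19 t=36 v=4: → [35,45),[30,40); WM=33
i=20 t=34 v=8: → [30,40),[25,35); WM=33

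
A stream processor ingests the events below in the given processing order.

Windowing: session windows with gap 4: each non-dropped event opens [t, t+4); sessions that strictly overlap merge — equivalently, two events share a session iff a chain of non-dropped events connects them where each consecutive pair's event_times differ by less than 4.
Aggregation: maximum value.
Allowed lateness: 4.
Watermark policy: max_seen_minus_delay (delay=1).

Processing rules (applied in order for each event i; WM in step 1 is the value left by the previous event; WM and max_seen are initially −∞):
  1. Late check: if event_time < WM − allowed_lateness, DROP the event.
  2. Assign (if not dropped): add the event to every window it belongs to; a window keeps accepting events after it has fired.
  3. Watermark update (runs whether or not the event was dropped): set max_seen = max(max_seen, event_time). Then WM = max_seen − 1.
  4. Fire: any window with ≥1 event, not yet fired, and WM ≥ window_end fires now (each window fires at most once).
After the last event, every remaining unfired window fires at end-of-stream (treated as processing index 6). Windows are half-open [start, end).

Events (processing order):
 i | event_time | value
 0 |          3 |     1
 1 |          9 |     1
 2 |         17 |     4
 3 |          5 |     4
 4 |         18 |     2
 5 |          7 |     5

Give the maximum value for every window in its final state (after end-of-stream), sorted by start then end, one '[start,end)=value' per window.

i=0 t=3 v=1: → [3,7); WM=2
i=1 t=9 v=1: → [9,13); WM=8
i=2 t=17 v=4: → [17,21); WM=16
i=3 t=5 v=4: DROP (t<16-4); WM=16
i=4 t=18 v=2: → [17,22); WM=17
i=5 t=7 v=5: DROP (t<17-4); WM=17

[3,7)=1 [9,13)=1 [17,22)=4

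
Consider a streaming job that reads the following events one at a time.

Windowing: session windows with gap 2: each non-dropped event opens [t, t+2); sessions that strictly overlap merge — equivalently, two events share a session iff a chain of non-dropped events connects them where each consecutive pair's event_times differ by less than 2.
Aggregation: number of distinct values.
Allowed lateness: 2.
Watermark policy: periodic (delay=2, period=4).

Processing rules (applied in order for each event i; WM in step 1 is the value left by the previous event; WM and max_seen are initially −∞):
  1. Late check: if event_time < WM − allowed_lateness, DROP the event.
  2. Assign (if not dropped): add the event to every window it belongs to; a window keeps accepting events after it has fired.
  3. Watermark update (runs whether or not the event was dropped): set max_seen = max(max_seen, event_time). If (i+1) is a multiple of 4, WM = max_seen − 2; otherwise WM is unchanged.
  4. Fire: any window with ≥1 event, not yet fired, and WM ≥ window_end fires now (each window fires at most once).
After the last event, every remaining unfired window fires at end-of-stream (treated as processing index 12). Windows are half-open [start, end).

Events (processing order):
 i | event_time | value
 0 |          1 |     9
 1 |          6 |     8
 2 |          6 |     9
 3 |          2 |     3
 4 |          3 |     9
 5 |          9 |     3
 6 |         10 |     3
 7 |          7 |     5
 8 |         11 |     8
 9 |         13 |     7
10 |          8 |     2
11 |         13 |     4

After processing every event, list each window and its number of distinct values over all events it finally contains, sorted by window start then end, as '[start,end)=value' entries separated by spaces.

i=0 t=1 v=9: → [1,3); WM=−∞
i=1 t=6 v=8: → [6,8); WM=−∞
i=2 t=6 v=9: → [6,8); WM=−∞
i=3 t=2 v=3: → [1,4); WM=4
i=4 t=3 v=9: → [1,5); WM=4
i=5 t=9 v=3: → [9,11); WM=4
i=6 t=10 v=3: → [9,12); WM=4
i=7 t=7 v=5: → [6,9); WM=8
i=8 t=11 v=8: → [9,13); WM=8
i=9 t=13 v=7: → [13,15); WM=8
i=10 t=8 v=2: → [6,13); WM=8
i=11 t=13 v=4: → [13,15); WM=11

[1,5)=2 [6,13)=5 [13,15)=2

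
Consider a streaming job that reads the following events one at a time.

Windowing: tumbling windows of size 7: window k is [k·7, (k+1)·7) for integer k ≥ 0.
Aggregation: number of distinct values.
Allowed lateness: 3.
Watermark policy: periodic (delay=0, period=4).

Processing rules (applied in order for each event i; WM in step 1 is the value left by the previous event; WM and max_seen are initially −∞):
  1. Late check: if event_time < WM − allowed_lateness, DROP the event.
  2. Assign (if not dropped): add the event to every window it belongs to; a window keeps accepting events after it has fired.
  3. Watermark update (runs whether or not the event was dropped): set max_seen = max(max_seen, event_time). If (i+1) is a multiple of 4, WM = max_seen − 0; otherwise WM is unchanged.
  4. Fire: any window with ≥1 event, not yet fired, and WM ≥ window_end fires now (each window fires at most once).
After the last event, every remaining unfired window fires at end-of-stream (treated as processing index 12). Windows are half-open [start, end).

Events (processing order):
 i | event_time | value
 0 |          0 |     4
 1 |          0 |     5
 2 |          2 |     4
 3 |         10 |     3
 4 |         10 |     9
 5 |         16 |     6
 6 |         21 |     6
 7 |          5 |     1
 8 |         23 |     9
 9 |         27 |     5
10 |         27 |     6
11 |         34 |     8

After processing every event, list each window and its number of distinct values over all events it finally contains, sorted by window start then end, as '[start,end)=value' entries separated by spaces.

i=0 t=0 v=4: → [0,7); WM=−∞
i=1 t=0 v=5: → [0,7); WM=−∞
i=2 t=2 v=4: → [0,7); WM=−∞
i=3 t=10 v=3: → [7,14); WM=10; [0,7) fires=2
i=4 t=10 v=9: → [7,14); WM=10
i=5 t=16 v=6: → [14,21); WM=10
i=6 t=21 v=6: → [21,28); WM=10
i=7 t=5 v=1: DROP (t<10-3); WM=21; [7,14) fires=2 [14,21) fires=1
i=8 t=23 v=9: → [21,28); WM=21
i=9 t=27 v=5: → [21,28); WM=21
i=10 t=27 v=6: → [21,28); WM=21
i=11 t=34 v=8: → [28,35); WM=34; [21,28) fires=3

[0,7)=2 [7,14)=2 [14,21)=1 [21,28)=3 [28,35)=1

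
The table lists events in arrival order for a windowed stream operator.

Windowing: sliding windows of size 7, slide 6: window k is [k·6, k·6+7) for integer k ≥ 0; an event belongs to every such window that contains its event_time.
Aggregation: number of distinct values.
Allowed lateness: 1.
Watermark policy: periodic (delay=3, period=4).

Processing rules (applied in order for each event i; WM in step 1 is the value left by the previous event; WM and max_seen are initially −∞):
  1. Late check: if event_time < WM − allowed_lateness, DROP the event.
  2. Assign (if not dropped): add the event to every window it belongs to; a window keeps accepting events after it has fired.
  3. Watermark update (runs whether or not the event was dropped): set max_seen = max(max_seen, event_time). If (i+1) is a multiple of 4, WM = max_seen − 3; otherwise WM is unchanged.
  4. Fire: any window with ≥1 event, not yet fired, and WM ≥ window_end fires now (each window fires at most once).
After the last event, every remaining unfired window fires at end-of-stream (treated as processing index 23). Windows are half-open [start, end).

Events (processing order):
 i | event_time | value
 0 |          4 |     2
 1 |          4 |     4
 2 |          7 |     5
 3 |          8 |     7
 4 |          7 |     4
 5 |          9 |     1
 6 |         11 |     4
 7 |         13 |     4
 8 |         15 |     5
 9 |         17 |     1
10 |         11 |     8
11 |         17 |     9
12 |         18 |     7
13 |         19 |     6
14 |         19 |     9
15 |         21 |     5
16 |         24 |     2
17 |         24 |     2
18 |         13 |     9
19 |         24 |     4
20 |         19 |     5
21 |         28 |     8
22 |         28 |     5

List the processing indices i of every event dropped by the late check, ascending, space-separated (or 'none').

i=0 t=4 v=2: → [0,7); WM=−∞
i=1 t=4 v=4: → [0,7); WM=−∞
i=2 t=7 v=5: → [6,13); WM=−∞
i=3 t=8 v=7: → [6,13); WM=5
i=4 t=7 v=4: → [6,13); WM=5
i=5 t=9 v=1: → [6,13); WM=5
i=6 t=11 v=4: → [6,13); WM=5
i=7 t=13 v=4: → [12,19); WM=10; [0,7) fires=2
i=8 t=15 v=5: → [12,19); WM=10
i=9 t=17 v=1: → [12,19); WM=10
i=10 t=11 v=8: → [6,13); WM=10
i=11 t=17 v=9: → [12,19); WM=14; [6,13) fires=5
i=12 t=18 v=7: → [18,25),[12,19); WM=14
i=13 t=19 v=6: → [18,25); WM=14
i=14 t=19 v=9: → [18,25); WM=14
i=15 t=21 v=5: → [18,25); WM=18
i=16 t=24 v=2: → [24,31),[18,25); WM=18
i=17 t=24 v=2: → [24,31),[18,25); WM=18
i=18 t=13 v=9: DROP (t<18-1); WM=18
i=19 t=24 v=4: → [24,31),[18,25); WM=21; [12,19) fires=5
i=20 t=19 v=5: DROP (t<21-1); WM=21
i=21 t=28 v=8: → [24,31); WM=21
i=22 t=28 v=5: → [24,31); WM=21

18 20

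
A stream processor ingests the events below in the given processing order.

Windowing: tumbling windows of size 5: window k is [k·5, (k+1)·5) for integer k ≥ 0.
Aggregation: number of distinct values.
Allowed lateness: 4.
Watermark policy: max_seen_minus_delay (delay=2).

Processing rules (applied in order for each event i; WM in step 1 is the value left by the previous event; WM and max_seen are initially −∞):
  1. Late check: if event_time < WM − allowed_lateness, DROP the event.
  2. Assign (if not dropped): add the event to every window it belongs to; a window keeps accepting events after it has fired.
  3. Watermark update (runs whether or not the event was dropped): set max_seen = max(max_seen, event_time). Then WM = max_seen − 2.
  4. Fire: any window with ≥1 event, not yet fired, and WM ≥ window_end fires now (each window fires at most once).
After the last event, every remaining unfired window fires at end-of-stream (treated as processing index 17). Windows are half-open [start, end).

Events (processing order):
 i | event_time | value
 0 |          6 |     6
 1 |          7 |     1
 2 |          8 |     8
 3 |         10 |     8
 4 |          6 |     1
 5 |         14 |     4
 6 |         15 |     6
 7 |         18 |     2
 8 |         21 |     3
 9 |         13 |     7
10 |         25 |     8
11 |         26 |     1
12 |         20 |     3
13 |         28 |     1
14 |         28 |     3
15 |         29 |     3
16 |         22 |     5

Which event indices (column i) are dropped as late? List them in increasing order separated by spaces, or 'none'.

9 16

i=0 t=6 v=6: → [5,10); WM=4
i=1 t=7 v=1: → [5,10); WM=5
i=2 t=8 v=8: → [5,10); WM=6
i=3 t=10 v=8: → [10,15); WM=8
i=4 t=6 v=1: → [5,10); WM=8
i=5 t=14 v=4: → [10,15); WM=12; [5,10) fires=3
i=6 t=15 v=6: → [15,20); WM=13
i=7 t=18 v=2: → [15,20); WM=16; [10,15) fires=2
i=8 t=21 v=3: → [20,25); WM=19
i=9 t=13 v=7: DROP (t<19-4); WM=19
i=10 t=25 v=8: → [25,30); WM=23; [15,20) fires=2
i=11 t=26 v=1: → [25,30); WM=24
i=12 t=20 v=3: → [20,25); WM=24
i=13 t=28 v=1: → [25,30); WM=26; [20,25) fires=1
i=14 t=28 v=3: → [25,30); WM=26
i=15 t=29 v=3: → [25,30); WM=27
i=16 t=22 v=5: DROP (t<27-4); WM=27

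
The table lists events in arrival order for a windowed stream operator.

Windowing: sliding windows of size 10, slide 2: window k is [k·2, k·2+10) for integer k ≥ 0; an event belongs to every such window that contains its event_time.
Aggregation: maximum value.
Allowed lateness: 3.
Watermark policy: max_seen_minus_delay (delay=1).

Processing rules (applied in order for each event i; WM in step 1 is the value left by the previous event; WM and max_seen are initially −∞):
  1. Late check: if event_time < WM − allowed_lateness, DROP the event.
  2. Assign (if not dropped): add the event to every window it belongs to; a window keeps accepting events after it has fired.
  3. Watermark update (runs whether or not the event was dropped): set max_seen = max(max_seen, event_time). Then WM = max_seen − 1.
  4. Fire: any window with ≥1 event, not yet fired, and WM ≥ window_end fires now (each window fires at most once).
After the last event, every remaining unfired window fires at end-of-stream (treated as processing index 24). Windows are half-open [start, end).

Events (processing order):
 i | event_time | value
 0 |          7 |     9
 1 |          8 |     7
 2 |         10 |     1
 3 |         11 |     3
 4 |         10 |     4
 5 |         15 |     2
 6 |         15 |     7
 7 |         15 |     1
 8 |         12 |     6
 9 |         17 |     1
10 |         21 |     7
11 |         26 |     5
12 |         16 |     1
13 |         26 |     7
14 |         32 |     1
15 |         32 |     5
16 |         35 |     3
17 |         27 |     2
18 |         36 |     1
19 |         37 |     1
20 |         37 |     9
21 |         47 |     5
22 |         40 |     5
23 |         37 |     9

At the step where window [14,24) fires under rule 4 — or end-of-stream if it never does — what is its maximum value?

7

i=0 t=7 v=9: → [6,16),[4,14),[2,12),[0,10); WM=6
i=1 t=8 v=7: → [8,18),[6,16),[4,14),[2,12),[0,10); WM=7
i=2 t=10 v=1: → [10,20),[8,18),[6,16),[4,14),[2,12); WM=9
i=3 t=11 v=3: → [10,20),[8,18),[6,16),[4,14),[2,12); WM=10; [0,10) fires=9
i=4 t=10 v=4: → [10,20),[8,18),[6,16),[4,14),[2,12); WM=10
i=5 t=15 v=2: → [14,24),[12,22),[10,20),[8,18),[6,16); WM=14; [2,12) fires=9 [4,14) fires=9
i=6 t=15 v=7: → [14,24),[12,22),[10,20),[8,18),[6,16); WM=14
i=7 t=15 v=1: → [14,24),[12,22),[10,20),[8,18),[6,16); WM=14
i=8 t=12 v=6: → [12,22),[10,20),[8,18),[6,16),[4,14); WM=14
i=9 t=17 v=1: → [16,26),[14,24),[12,22),[10,20),[8,18); WM=16; [6,16) fires=9
i=10 t=21 v=7: → [20,30),[18,28),[16,26),[14,24),[12,22); WM=20; [8,18) fires=7 [10,20) fires=7
i=11 t=26 v=5: → [26,36),[24,34),[22,32),[20,30),[18,28); WM=25; [12,22) fires=7 [14,24) fires=7
i=12 t=16 v=1: DROP (t<25-3); WM=25
i=13 t=26 v=7: → [26,36),[24,34),[22,32),[20,30),[18,28); WM=25
i=14 t=32 v=1: → [32,42),[30,40),[28,38),[26,36),[24,34); WM=31; [16,26) fires=7 [18,28) fires=7 [20,30) fires=7
i=15 t=32 v=5: → [32,42),[30,40),[28,38),[26,36),[24,34); WM=31
i=16 t=35 v=3: → [34,44),[32,42),[30,40),[28,38),[26,36); WM=34; [22,32) fires=7 [24,34) fires=7
i=17 t=27 v=2: DROP (t<34-3); WM=34
i=18 t=36 v=1: → [36,46),[34,44),[32,42),[30,40),[28,38); WM=35
i=19 t=37 v=1: → [36,46),[34,44),[32,42),[30,40),[28,38); WM=36; [26,36) fires=7
i=20 t=37 v=9: → [36,46),[34,44),[32,42),[30,40),[28,38); WM=36
i=21 t=47 v=5: → [46,56),[44,54),[42,52),[40,50),[38,48); WM=46; [28,38) fires=9 [30,40) fires=9 [32,42) fires=9 [34,44) fires=9 [36,46) fires=9
i=22 t=40 v=5: DROP (t<46-3); WM=46
i=23 t=37 v=9: DROP (t<46-3); WM=46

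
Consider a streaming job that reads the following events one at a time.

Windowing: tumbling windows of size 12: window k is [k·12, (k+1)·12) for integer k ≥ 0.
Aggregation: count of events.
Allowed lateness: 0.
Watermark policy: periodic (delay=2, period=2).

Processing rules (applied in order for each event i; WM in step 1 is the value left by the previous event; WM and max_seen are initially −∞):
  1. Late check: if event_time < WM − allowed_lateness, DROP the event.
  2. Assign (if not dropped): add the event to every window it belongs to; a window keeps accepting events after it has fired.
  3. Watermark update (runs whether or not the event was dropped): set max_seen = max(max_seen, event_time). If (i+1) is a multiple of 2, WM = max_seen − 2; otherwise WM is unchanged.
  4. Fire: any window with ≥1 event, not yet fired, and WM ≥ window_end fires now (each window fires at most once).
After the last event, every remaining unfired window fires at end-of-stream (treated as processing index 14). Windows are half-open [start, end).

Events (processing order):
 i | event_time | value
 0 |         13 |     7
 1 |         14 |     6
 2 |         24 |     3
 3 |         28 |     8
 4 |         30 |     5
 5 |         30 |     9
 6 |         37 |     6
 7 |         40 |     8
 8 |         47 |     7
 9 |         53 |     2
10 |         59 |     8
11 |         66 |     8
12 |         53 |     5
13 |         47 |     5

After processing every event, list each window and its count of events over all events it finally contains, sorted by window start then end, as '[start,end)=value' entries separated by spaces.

[12,24)=2 [24,36)=4 [36,48)=3 [48,60)=2 [60,72)=1

i=0 t=13 v=7: → [12,24); WM=−∞
i=1 t=14 v=6: → [12,24); WM=12
i=2 t=24 v=3: → [24,36); WM=12
i=3 t=28 v=8: → [24,36); WM=26; [12,24) fires=2
i=4 t=30 v=5: → [24,36); WM=26
i=5 t=30 v=9: → [24,36); WM=28
i=6 t=37 v=6: → [36,48); WM=28
i=7 t=40 v=8: → [36,48); WM=38; [24,36) fires=4
i=8 t=47 v=7: → [36,48); WM=38
i=9 t=53 v=2: → [48,60); WM=51; [36,48) fires=3
i=10 t=59 v=8: → [48,60); WM=51
i=11 t=66 v=8: → [60,72); WM=64; [48,60) fires=2
i=12 t=53 v=5: DROP (t<64-0); WM=64
i=13 t=47 v=5: DROP (t<64-0); WM=64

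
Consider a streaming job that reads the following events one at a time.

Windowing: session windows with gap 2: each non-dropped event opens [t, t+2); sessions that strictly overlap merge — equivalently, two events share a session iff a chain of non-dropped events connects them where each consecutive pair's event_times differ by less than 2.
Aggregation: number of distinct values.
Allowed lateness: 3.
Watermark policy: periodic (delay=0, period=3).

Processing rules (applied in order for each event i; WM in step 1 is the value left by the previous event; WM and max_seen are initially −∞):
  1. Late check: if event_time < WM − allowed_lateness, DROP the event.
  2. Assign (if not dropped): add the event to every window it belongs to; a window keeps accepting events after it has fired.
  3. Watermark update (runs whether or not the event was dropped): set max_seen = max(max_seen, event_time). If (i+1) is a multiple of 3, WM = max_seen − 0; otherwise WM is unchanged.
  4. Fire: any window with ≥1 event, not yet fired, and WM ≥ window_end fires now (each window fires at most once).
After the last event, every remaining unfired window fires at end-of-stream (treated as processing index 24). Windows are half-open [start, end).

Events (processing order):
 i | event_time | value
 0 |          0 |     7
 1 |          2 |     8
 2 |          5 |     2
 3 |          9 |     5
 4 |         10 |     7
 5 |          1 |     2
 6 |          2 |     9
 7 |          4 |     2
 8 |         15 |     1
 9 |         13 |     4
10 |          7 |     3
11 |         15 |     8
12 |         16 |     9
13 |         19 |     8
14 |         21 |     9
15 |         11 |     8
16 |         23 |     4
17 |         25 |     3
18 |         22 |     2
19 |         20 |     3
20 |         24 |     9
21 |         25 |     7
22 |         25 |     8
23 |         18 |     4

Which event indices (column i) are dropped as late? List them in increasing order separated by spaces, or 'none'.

5 6 7 10 15 19 23

i=0 t=0 v=7: → [0,2); WM=−∞
i=1 t=2 v=8: → [2,4); WM=−∞
i=2 t=5 v=2: → [5,7); WM=5
i=3 t=9 v=5: → [9,11); WM=5
i=4 t=10 v=7: → [9,12); WM=5
i=5 t=1 v=2: DROP (t<5-3); WM=10
i=6 t=2 v=9: DROP (t<10-3); WM=10
i=7 t=4 v=2: DROP (t<10-3); WM=10
i=8 t=15 v=1: → [15,17); WM=15
i=9 t=13 v=4: → [13,15); WM=15
i=10 t=7 v=3: DROP (t<15-3); WM=15
i=11 t=15 v=8: → [15,17); WM=15
i=12 t=16 v=9: → [15,18); WM=15
i=13 t=19 v=8: → [19,21); WM=15
i=14 t=21 v=9: → [21,23); WM=21
i=15 t=11 v=8: DROP (t<21-3); WM=21
i=16 t=23 v=4: → [23,25); WM=21
i=17 t=25 v=3: → [25,27); WM=25
i=18 t=22 v=2: → [21,25); WM=25
i=19 t=20 v=3: DROP (t<25-3); WM=25
i=20 t=24 v=9: → [21,27); WM=25
i=21 t=25 v=7: → [21,27); WM=25
i=22 t=25 v=8: → [21,27); WM=25
i=23 t=18 v=4: DROP (t<25-3); WM=25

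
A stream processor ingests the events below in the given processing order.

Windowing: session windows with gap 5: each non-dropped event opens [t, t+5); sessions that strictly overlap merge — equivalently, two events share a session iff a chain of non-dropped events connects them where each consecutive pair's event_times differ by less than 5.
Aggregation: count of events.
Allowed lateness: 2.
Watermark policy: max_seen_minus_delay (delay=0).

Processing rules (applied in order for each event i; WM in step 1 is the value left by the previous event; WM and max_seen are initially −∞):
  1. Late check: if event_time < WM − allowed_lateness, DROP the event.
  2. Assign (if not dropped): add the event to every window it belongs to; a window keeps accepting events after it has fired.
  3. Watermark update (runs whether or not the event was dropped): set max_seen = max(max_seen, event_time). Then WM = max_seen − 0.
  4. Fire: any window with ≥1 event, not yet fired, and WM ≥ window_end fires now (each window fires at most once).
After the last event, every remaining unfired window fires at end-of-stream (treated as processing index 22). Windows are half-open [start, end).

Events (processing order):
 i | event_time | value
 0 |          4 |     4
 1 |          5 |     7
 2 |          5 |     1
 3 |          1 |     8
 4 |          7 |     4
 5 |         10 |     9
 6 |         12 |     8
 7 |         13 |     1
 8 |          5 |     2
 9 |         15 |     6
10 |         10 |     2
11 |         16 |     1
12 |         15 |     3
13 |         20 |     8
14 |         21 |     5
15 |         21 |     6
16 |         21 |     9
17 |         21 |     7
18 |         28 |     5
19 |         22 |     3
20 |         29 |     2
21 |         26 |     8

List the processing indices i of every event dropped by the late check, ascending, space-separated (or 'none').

i=0 t=4 v=4: → [4,9); WM=4
i=1 t=5 v=7: → [4,10); WM=5
i=2 t=5 v=1: → [4,10); WM=5
i=3 t=1 v=8: DROP (t<5-2); WM=5
i=4 t=7 v=4: → [4,12); WM=7
i=5 t=10 v=9: → [4,15); WM=10
i=6 t=12 v=8: → [4,17); WM=12
i=7 t=13 v=1: → [4,18); WM=13
i=8 t=5 v=2: DROP (t<13-2); WM=13
i=9 t=15 v=6: → [4,20); WM=15
i=10 t=10 v=2: DROP (t<15-2); WM=15
i=11 t=16 v=1: → [4,21); WM=16
i=12 t=15 v=3: → [4,21); WM=16
i=13 t=20 v=8: → [4,25); WM=20
i=14 t=21 v=5: → [4,26); WM=21
i=15 t=21 v=6: → [4,26); WM=21
i=16 t=21 v=9: → [4,26); WM=21
i=17 t=21 v=7: → [4,26); WM=21
i=18 t=28 v=5: → [28,33); WM=28
i=19 t=22 v=3: DROP (t<28-2); WM=28
i=20 t=29 v=2: → [28,34); WM=29
i=21 t=26 v=8: DROP (t<29-2); WM=29

3 8 10 19 21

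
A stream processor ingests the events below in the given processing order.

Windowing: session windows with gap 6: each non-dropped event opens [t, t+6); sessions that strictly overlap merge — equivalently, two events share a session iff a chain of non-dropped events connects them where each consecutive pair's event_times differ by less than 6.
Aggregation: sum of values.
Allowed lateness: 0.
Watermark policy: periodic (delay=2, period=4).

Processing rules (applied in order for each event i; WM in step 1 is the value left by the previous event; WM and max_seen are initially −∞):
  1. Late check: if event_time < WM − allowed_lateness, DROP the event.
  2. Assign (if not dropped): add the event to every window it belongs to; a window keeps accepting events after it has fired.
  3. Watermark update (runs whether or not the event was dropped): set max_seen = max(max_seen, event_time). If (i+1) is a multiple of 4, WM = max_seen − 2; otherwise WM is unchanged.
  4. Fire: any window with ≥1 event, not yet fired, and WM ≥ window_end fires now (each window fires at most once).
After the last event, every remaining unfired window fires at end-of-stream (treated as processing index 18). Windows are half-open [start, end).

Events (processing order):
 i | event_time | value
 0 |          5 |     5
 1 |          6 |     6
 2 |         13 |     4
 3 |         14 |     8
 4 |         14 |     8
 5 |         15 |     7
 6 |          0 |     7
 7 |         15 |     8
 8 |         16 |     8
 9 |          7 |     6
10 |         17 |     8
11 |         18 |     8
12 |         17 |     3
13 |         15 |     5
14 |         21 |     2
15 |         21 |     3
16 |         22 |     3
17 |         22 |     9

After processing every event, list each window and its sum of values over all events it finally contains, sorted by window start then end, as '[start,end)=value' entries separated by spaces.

[5,12)=11 [13,28)=79

i=0 t=5 v=5: → [5,11); WM=−∞
i=1 t=6 v=6: → [5,12); WM=−∞
i=2 t=13 v=4: → [13,19); WM=−∞
i=3 t=14 v=8: → [13,20); WM=12
i=4 t=14 v=8: → [13,20); WM=12
i=5 t=15 v=7: → [13,21); WM=12
i=6 t=0 v=7: DROP (t<12-0); WM=12
i=7 t=15 v=8: → [13,21); WM=13
i=8 t=16 v=8: → [13,22); WM=13
i=9 t=7 v=6: DROP (t<13-0); WM=13
i=10 t=17 v=8: → [13,23); WM=13
i=11 t=18 v=8: → [13,24); WM=16
i=12 t=17 v=3: → [13,24); WM=16
i=13 t=15 v=5: DROP (t<16-0); WM=16
i=14 t=21 v=2: → [13,27); WM=16
i=15 t=21 v=3: → [13,27); WM=19
i=16 t=22 v=3: → [13,28); WM=19
i=17 t=22 v=9: → [13,28); WM=19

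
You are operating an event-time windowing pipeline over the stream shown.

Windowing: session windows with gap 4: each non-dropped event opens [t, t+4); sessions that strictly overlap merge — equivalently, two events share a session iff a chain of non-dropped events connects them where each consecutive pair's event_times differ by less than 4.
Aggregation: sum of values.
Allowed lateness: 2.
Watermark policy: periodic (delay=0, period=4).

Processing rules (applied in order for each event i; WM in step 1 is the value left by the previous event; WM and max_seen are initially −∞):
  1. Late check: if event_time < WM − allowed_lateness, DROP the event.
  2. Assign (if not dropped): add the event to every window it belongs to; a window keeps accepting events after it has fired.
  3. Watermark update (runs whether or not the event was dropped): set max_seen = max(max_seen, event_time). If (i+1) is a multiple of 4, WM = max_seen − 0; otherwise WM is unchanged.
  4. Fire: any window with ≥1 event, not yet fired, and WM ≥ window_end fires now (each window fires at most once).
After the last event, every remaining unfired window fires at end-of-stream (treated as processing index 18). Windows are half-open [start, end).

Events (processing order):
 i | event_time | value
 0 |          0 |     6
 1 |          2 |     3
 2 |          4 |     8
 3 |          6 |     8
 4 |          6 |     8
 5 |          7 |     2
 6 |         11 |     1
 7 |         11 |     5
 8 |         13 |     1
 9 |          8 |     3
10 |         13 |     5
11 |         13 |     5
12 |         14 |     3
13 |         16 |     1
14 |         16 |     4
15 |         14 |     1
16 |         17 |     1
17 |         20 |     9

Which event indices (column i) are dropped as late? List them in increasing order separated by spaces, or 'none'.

i=0 t=0 v=6: → [0,4); WM=−∞
i=1 t=2 v=3: → [0,6); WM=−∞
i=2 t=4 v=8: → [0,8); WM=−∞
i=3 t=6 v=8: → [0,10); WM=6
i=4 t=6 v=8: → [0,10); WM=6
i=5 t=7 v=2: → [0,11); WM=6
i=6 t=11 v=1: → [11,15); WM=6
i=7 t=11 v=5: → [11,15); WM=11
i=8 t=13 v=1: → [11,17); WM=11
i=9 t=8 v=3: DROP (t<11-2); WM=11
i=10 t=13 v=5: → [11,17); WM=11
i=11 t=13 v=5: → [11,17); WM=13
i=12 t=14 v=3: → [11,18); WM=13
i=13 t=16 v=1: → [11,20); WM=13
i=14 t=16 v=4: → [11,20); WM=13
i=15 t=14 v=1: → [11,20); WM=16
i=16 t=17 v=1: → [11,21); WM=16
i=17 t=20 v=9: → [11,24); WM=16

9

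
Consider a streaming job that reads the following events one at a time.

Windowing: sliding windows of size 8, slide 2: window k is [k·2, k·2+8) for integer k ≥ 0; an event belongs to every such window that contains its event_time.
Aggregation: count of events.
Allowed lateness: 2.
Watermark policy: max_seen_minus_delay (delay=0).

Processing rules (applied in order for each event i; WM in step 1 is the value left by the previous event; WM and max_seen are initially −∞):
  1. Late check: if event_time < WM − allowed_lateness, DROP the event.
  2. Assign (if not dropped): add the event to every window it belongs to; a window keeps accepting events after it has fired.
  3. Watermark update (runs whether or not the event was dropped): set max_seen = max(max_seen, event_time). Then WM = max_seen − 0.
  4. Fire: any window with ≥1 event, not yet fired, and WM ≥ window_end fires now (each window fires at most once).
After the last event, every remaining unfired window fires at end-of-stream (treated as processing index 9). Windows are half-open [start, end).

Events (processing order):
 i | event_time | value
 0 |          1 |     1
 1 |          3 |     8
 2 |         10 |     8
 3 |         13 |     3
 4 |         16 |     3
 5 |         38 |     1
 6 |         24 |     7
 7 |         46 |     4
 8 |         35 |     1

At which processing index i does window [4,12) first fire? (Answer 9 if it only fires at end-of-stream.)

3

i=0 t=1 v=1: → [0,8); WM=1
i=1 t=3 v=8: → [2,10),[0,8); WM=3
i=2 t=10 v=8: → [10,18),[8,16),[6,14),[4,12); WM=10; [0,8) fires=2 [2,10) fires=1
i=3 t=13 v=3: → [12,20),[10,18),[8,16),[6,14); WM=13; [4,12) fires=1
i=4 t=16 v=3: → [16,24),[14,22),[12,20),[10,18); WM=16; [6,14) fires=2 [8,16) fires=2
i=5 t=38 v=1: → [38,46),[36,44),[34,42),[32,40); WM=38; [10,18) fires=3 [12,20) fires=2 [14,22) fires=1 [16,24) fires=1
i=6 t=24 v=7: DROP (t<38-2); WM=38
i=7 t=46 v=4: → [46,54),[44,52),[42,50),[40,48); WM=46; [32,40) fires=1 [34,42) fires=1 [36,44) fires=1 [38,46) fires=1
i=8 t=35 v=1: DROP (t<46-2); WM=46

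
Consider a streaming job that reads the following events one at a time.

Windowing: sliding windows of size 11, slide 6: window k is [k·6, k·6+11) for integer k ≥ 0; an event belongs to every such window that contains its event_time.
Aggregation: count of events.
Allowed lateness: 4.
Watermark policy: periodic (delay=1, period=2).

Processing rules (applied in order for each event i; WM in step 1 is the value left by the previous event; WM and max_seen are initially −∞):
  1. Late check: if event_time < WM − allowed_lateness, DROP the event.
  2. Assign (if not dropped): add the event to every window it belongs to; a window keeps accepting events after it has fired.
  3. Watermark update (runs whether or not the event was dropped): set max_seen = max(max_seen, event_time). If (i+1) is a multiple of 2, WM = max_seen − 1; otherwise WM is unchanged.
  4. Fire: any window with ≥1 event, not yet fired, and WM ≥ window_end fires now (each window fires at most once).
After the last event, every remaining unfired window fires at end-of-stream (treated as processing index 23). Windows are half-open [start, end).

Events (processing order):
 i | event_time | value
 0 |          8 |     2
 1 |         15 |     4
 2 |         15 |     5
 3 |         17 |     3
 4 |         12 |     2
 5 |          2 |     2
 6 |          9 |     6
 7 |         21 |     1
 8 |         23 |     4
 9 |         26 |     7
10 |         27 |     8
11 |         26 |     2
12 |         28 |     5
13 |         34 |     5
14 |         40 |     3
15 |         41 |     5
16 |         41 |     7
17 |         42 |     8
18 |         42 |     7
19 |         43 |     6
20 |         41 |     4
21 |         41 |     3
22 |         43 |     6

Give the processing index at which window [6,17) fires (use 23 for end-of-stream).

7

i=0 t=8 v=2: → [6,17),[0,11); WM=−∞
i=1 t=15 v=4: → [12,23),[6,17); WM=14; [0,11) fires=1
i=2 t=15 v=5: → [12,23),[6,17); WM=14
i=3 t=17 v=3: → [12,23); WM=16
i=4 t=12 v=2: → [12,23),[6,17); WM=16
i=5 t=2 v=2: DROP (t<16-4); WM=16
i=6 t=9 v=6: DROP (t<16-4); WM=16
i=7 t=21 v=1: → [18,29),[12,23); WM=20; [6,17) fires=4
i=8 t=23 v=4: → [18,29); WM=20
i=9 t=26 v=7: → [24,35),[18,29); WM=25; [12,23) fires=5
i=10 t=27 v=8: → [24,35),[18,29); WM=25
i=11 t=26 v=2: → [24,35),[18,29); WM=26
i=12 t=28 v=5: → [24,35),[18,29); WM=26
i=13 t=34 v=5: → [30,41),[24,35); WM=33; [18,29) fires=6
i=14 t=40 v=3: → [36,47),[30,41); WM=33
i=15 t=41 v=5: → [36,47); WM=40; [24,35) fires=5
i=16 t=41 v=7: → [36,47); WM=40
i=17 t=42 v=8: → [42,53),[36,47); WM=41; [30,41) fires=2
i=18 t=42 v=7: → [42,53),[36,47); WM=41
i=19 t=43 v=6: → [42,53),[36,47); WM=42
i=20 t=41 v=4: → [36,47); WM=42
i=21 t=41 v=3: → [36,47); WM=42
i=22 t=43 v=6: → [42,53),[36,47); WM=42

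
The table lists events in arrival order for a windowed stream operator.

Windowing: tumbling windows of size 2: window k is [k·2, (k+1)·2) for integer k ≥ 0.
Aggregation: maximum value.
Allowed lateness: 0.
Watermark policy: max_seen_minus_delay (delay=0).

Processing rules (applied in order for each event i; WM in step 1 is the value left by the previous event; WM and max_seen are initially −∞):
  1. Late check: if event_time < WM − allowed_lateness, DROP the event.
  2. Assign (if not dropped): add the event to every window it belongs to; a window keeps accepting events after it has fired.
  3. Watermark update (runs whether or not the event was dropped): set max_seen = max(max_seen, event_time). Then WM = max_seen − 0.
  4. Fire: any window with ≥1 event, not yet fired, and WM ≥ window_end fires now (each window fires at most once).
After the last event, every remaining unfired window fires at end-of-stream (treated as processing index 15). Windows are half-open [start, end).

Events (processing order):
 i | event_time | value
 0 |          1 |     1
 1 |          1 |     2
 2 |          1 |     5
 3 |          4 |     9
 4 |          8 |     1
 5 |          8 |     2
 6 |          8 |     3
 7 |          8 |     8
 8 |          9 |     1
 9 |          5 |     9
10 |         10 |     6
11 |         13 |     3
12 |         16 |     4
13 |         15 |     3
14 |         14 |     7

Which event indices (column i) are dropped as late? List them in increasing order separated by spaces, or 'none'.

9 13 14

i=0 t=1 v=1: → [0,2); WM=1
i=1 t=1 v=2: → [0,2); WM=1
i=2 t=1 v=5: → [0,2); WM=1
i=3 t=4 v=9: → [4,6); WM=4; [0,2) fires=5
i=4 t=8 v=1: → [8,10); WM=8; [4,6) fires=9
i=5 t=8 v=2: → [8,10); WM=8
i=6 t=8 v=3: → [8,10); WM=8
i=7 t=8 v=8: → [8,10); WM=8
i=8 t=9 v=1: → [8,10); WM=9
i=9 t=5 v=9: DROP (t<9-0); WM=9
i=10 t=10 v=6: → [10,12); WM=10; [8,10) fires=8
i=11 t=13 v=3: → [12,14); WM=13; [10,12) fires=6
i=12 t=16 v=4: → [16,18); WM=16; [12,14) fires=3
i=13 t=15 v=3: DROP (t<16-0); WM=16
i=14 t=14 v=7: DROP (t<16-0); WM=16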